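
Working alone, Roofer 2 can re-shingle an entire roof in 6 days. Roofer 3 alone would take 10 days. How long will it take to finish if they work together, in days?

15/4 days

Combined rate: 1/6 + 1/10 = (5 + 3)/30 = 8/30 = 4/15 per day.
Time = 1 ÷ (4/15) = 15/4 days.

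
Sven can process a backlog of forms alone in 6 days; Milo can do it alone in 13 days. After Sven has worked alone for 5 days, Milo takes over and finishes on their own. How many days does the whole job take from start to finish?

In 5 days Sven does 5/6 of the job, leaving 1/6.
Milo works at 1/13 per day, so finishing takes 1/6 ÷ 1/13 = 13/6 days.
Total time = 5 + 13/6 = 43/6 days.

43/6 days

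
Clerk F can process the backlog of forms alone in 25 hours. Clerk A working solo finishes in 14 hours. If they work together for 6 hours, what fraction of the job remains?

Combined rate: 1/25 + 1/14 = (14 + 25)/350 = 39/350 per hour.
In 6 hours they complete 6·39/350 = 117/175 of the job.
So 58/175 remains.

58/175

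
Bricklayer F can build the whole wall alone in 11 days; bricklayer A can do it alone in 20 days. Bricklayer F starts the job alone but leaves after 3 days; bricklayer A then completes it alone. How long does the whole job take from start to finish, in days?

193/11 days

In 3 days bricklayer F does 3/11 of the job, leaving 8/11.
Bricklayer A works at 1/20 per day, so finishing takes 8/11 ÷ 1/20 = 160/11 days.
Total time = 3 + 160/11 = 193/11 days.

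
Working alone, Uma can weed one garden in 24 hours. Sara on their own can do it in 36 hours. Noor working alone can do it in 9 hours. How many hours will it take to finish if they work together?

Combined rate: 1/24 + 1/36 + 1/9 = (3 + 2 + 8)/72 = 13/72 per hour.
Time = 1 ÷ (13/72) = 72/13 hours.

72/13 hours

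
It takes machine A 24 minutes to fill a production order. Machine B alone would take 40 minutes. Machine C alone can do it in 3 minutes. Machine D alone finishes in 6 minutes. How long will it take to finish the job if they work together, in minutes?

30/17 minutes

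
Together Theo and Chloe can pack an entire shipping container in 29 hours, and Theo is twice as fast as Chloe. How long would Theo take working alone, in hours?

Let Chloe's rate be r; then Theo's rate is 2r, so together (2 + 1)r = 3r = 1/29.
Thus r = 1/87 per hour.
Chloe alone: 87 hours; Theo alone: 87/2 hours.

87/2 hours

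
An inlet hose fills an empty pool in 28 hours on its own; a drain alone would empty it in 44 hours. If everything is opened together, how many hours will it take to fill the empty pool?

Net rate = 1/28 − 1/44 = (11 − 7)/308 = 4/308 = 1/77 per hour.
Filling time = 1 ÷ (1/77) = 77 hours.

77 hours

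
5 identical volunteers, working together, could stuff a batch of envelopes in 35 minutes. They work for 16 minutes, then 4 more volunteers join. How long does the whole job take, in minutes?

239/9 minutes

One volunteer does 1/175 of the job per minute.
After 16 minutes with 5 volunteers, 16/35 is done (19/35 left).
With 9 volunteers the rate is 9/175, so the rest takes 19/35 ÷ 9/175 = 95/9 minutes.
Total = 16 + 95/9 = 239/9 minutes.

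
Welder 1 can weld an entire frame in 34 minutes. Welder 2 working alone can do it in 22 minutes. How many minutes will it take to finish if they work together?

187/14 minutes

With two workers the combined time is the product over the sum: 34·22/(34+22) = 748/56 = 187/14 minutes.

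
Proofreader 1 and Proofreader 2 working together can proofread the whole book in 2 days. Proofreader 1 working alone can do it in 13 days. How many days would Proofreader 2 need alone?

Combined rate is 1/2 per day.
Known contribution: 1/13 per day.
So Proofreader 2's rate is 1/2 − 1/13 = 11/26, meaning 26/11 days alone.

26/11 days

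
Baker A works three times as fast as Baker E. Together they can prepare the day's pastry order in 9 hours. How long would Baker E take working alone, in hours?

Let Baker E's rate be r; then Baker A's rate is 3r, so together (3 + 1)r = 4r = 1/9.
Thus r = 1/36 per hour.
Baker E alone: 36 hours; Baker A alone: 12 hours.

36 hours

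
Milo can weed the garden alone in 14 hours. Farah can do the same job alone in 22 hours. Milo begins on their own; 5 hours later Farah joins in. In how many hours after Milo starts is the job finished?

21/2 hours

In the first 5 hours Milo alone does 5/14 of the job, leaving 9/14.
Once everyone is working, combined rate: 1/14 + 1/22 = (11 + 7)/154 = 18/154 = 9/77 per hour.
Remaining 9/14 at 9/77 per hour takes 11/2 hours.
Total from the start = 5 + 11/2 = 21/2 hours.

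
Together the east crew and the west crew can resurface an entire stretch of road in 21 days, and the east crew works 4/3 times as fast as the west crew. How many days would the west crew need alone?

49 days

Let the west crew's rate be r; then the east crew's rate is (4/3)r, so together (4/3 + 1)r = (7/3)r = 1/21.
Thus r = 1/49 per day.
The west crew alone: 49 days; the east crew alone: 147/4 days.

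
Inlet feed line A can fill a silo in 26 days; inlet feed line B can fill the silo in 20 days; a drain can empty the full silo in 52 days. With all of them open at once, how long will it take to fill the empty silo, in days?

Net rate = 1/26 + 1/20 − 1/52 = (10 + 13 − 5)/260 = 18/260 = 9/130 per day.
Filling time = 1 ÷ (9/130) = 130/9 days.

130/9 days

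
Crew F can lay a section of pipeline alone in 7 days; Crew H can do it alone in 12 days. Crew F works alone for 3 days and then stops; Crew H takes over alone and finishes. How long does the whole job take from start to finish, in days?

In 3 days Crew F does 3/7 of the job, leaving 4/7.
Crew H works at 1/12 per day, so finishing takes 4/7 ÷ 1/12 = 48/7 days.
Total time = 3 + 48/7 = 69/7 days.

69/7 days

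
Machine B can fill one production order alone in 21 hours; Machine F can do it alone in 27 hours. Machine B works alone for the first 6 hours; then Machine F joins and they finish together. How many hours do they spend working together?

135/16 hours

In 6 hours Machine B does 6/21 = 2/7 of the job, leaving 5/7.
Machine B and Machine F together work at 16/189 per hour, so finishing takes 5/7 ÷ 16/189 = 135/16 hours.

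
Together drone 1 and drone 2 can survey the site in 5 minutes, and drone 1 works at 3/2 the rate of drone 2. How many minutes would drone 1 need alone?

Let drone 2's rate be r; then drone 1's rate is (3/2)r, so together (3/2 + 1)r = (5/2)r = 1/5.
Thus r = 2/25 per minute.
Drone 2 alone: 25/2 minutes; drone 1 alone: 25/3 minutes.

25/3 minutes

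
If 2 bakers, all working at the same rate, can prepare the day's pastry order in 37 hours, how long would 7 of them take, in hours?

74/7 hours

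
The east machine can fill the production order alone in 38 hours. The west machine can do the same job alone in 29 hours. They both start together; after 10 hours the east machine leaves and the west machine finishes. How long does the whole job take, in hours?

In the first 10 hours the combined rate is 67/1102, so 335/551 of the job is done, leaving 216/551.
After the east machine leaves the rate is 1/29 per hour; the remaining 216/551 takes 216/19 hours.
Total = 10 + 216/19 = 406/19 hours.

406/19 hours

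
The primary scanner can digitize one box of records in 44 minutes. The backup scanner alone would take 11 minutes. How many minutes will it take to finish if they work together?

With two workers the combined time is the product over the sum: 44·11/(44+11) = 484/55 = 44/5 minutes.

44/5 minutes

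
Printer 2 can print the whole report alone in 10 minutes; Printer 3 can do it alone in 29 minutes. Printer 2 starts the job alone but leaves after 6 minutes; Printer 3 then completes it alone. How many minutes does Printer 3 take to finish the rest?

58/5 minutes

In 6 minutes Printer 2 does 6/10 = 3/5 of the job, leaving 2/5.
Printer 3 works at 1/29 per minute, so finishing takes 2/5 ÷ 1/29 = 58/5 minutes.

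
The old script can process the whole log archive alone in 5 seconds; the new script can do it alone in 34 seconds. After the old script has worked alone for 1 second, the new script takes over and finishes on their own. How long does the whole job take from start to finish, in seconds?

In 1 second the old script does 1/5 of the job, leaving 4/5.
The new script works at 1/34 per second, so finishing takes 4/5 ÷ 1/34 = 136/5 seconds.
Total time = 1 + 136/5 = 141/5 seconds.

141/5 seconds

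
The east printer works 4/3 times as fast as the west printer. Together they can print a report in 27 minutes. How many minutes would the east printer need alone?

189/4 minutes

Let the west printer's rate be r; then the east printer's rate is (4/3)r, so together (4/3 + 1)r = (7/3)r = 1/27.
Thus r = 1/63 per minute.
The west printer alone: 63 minutes; the east printer alone: 189/4 minutes.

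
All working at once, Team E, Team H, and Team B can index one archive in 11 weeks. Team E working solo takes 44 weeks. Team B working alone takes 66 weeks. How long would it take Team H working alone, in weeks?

132/7 weeks

Combined rate is 1/11 per week.
Known contribution: 1/44 + 1/66 = (3 + 2)/132 = 5/132 per week.
So Team H's rate is 1/11 − 5/132 = 7/132, meaning 132/7 weeks alone.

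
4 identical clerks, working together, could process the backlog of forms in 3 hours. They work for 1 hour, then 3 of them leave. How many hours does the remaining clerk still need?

One clerk does 1/12 of the job per hour.
After 1 hour with 4 clerks, 1/3 is done (2/3 left).
With 1 clerk the rate is 1/12, so the rest takes 2/3 ÷ 1/12 = 8 hours.

8 hours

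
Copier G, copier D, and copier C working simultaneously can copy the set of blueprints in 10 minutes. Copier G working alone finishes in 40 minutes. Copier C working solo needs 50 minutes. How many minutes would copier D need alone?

Combined rate is 1/10 per minute.
Known contribution: 1/40 + 1/50 = (5 + 4)/200 = 9/200 per minute.
So copier D's rate is 1/10 − 9/200 = 11/200, meaning 200/11 minutes alone.

200/11 minutes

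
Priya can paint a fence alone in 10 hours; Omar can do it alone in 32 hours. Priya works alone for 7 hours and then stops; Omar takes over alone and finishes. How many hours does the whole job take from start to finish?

83/5 hours

In 7 hours Priya does 7/10 of the job, leaving 3/10.
Omar works at 1/32 per hour, so finishing takes 3/10 ÷ 1/32 = 48/5 hours.
Total time = 7 + 48/5 = 83/5 hours.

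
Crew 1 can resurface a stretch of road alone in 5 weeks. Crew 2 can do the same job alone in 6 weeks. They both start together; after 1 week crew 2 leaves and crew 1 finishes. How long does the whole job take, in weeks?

25/6 weeks

In the first 1 week the combined rate is 11/30, so 11/30 of the job is done, leaving 19/30.
After crew 2 leaves the rate is 1/5 per week; the remaining 19/30 takes 19/6 weeks.
Total = 1 + 19/6 = 25/6 weeks.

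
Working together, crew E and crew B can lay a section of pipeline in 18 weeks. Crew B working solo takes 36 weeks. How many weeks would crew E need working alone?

Combined rate is 1/18 per week.
Known contribution: 1/36 per week.
So crew E's rate is 1/18 − 1/36 = 1/36, meaning 36 weeks alone.

36 weeks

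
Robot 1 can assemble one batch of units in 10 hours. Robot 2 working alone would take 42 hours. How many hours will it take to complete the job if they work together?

Combined rate: 1/10 + 1/42 = (21 + 5)/210 = 26/210 = 13/105 per hour.
Time = 1 ÷ (13/105) = 105/13 hours.

105/13 hours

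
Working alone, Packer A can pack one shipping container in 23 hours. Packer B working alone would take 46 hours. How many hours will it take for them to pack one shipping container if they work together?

Combined rate: 1/23 + 1/46 = (2 + 1)/46 = 3/46 per hour.
Time = 1 ÷ (3/46) = 46/3 hours.

46/3 hours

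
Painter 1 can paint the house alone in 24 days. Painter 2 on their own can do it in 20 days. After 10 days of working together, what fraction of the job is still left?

1/12

Combined rate: 1/24 + 1/20 = (5 + 6)/120 = 11/120 per day.
In 10 days they complete 10·11/120 = 11/12 of the job.
So 1/12 remains.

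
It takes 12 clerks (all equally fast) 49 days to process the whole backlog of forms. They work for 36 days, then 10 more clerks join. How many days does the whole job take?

474/11 days

One clerk does 1/588 of the job per day.
After 36 days with 12 clerks, 36/49 is done (13/49 left).
With 22 clerks the rate is 22/588 = 11/294, so the rest takes 13/49 ÷ 11/294 = 78/11 days.
Total = 36 + 78/11 = 474/11 days.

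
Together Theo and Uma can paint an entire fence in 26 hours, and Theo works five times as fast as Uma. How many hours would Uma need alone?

Let Uma's rate be r; then Theo's rate is 5r, so together (5 + 1)r = 6r = 1/26.
Thus r = 1/156 per hour.
Uma alone: 156 hours; Theo alone: 156/5 hours.

156 hours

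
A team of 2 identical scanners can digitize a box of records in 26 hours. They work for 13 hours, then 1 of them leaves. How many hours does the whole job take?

39 hours

One scanner does 1/52 of the job per hour.
After 13 hours with 2 scanners, 1/2 is done (1/2 left).
With 1 scanner the rate is 1/52, so the rest takes 1/2 ÷ 1/52 = 26 hours.
Total = 13 + 26 = 39 hours.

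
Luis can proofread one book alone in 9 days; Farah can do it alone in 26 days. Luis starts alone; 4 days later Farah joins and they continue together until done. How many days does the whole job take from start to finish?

In 4 days Luis does 4/9 of the job, leaving 5/9.
Luis and Farah together work at 35/234 per day, so finishing takes 5/9 ÷ 35/234 = 26/7 days.
Total time = 4 + 26/7 = 54/7 days.

54/7 days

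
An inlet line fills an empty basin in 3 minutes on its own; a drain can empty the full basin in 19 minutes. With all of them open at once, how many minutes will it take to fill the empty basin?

Net rate = 1/3 − 1/19 = (19 − 3)/57 = 16/57 per minute.
Filling time = 1 ÷ (16/57) = 57/16 minutes.

57/16 minutes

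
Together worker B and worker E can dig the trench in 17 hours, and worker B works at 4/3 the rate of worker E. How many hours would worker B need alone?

Let worker E's rate be r; then worker B's rate is (4/3)r, so together (4/3 + 1)r = (7/3)r = 1/17.
Thus r = 3/119 per hour.
Worker E alone: 119/3 hours; worker B alone: 119/4 hours.

119/4 hours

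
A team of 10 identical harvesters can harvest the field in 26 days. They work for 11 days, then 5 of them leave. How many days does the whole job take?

One harvester does 1/260 of the job per day.
After 11 days with 10 harvesters, 11/26 is done (15/26 left).
With 5 harvesters the rate is 5/260 = 1/52, so the rest takes 15/26 ÷ 1/52 = 30 days.
Total = 11 + 30 = 41 days.

41 days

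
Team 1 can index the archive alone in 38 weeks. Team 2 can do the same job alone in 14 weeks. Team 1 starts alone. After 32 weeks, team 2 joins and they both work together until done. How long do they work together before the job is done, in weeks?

In the first 32 weeks team 1 alone does 32/38 = 16/19 of the job, leaving 3/19.
Once everyone is working, combined rate: 1/38 + 1/14 = (7 + 19)/266 = 26/266 = 13/133 per week.
Remaining 3/19 at 13/133 per week takes 21/13 weeks.

21/13 weeks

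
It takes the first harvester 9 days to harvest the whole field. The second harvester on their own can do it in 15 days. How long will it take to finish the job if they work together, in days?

45/8 days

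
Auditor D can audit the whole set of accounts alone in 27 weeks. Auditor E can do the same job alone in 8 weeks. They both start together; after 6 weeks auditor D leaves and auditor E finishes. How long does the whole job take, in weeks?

56/9 weeks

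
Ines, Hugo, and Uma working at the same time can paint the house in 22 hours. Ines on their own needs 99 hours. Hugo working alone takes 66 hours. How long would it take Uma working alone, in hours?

Combined rate is 1/22 per hour.
Known contribution: 1/99 + 1/66 = (2 + 3)/198 = 5/198 per hour.
So Uma's rate is 1/22 − 5/198 = 2/99, meaning 99/2 hours alone.

99/2 hours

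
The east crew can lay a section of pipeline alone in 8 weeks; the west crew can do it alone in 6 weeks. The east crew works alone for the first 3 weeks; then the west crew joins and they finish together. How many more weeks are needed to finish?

In 3 weeks the east crew does 3/8 of the job, leaving 5/8.
The east crew and the west crew together work at 7/24 per week, so finishing takes 5/8 ÷ 7/24 = 15/7 weeks.

15/7 weeks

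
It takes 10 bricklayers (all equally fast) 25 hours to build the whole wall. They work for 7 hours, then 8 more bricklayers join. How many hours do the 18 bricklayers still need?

10 hours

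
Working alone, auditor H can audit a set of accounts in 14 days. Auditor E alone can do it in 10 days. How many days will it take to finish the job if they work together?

Combined rate: 1/14 + 1/10 = (5 + 7)/70 = 12/70 = 6/35 per day.
Time = 1 ÷ (6/35) = 35/6 days.

35/6 days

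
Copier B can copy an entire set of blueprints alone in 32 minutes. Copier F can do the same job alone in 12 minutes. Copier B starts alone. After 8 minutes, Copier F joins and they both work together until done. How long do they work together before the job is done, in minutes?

72/11 minutes

In the first 8 minutes Copier B alone does 8/32 = 1/4 of the job, leaving 3/4.
Once everyone is working, combined rate: 1/32 + 1/12 = (3 + 8)/96 = 11/96 per minute.
Remaining 3/4 at 11/96 per minute takes 72/11 minutes.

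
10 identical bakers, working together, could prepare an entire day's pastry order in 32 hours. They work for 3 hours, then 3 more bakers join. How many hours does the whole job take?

329/13 hours

One baker does 1/320 of the job per hour.
After 3 hours with 10 bakers, 3/32 is done (29/32 left).
With 13 bakers the rate is 13/320, so the rest takes 29/32 ÷ 13/320 = 290/13 hours.
Total = 3 + 290/13 = 329/13 hours.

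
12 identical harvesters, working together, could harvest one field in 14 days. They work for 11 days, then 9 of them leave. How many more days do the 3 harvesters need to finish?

12 days

One harvester does 1/168 of the job per day.
After 11 days with 12 harvesters, 11/14 is done (3/14 left).
With 3 harvesters the rate is 3/168 = 1/56, so the rest takes 3/14 ÷ 1/56 = 12 days.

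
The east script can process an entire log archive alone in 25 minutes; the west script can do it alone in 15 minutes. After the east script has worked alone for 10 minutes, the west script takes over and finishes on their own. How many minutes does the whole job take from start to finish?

In 10 minutes the east script does 10/25 = 2/5 of the job, leaving 3/5.
The west script works at 1/15 per minute, so finishing takes 3/5 ÷ 1/15 = 9 minutes.
Total time = 10 + 9 = 19 minutes.

19 minutes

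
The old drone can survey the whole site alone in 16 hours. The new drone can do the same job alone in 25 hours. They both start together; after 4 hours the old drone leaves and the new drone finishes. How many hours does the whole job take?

75/4 hours

In the first 4 hours the combined rate is 41/400, so 41/100 of the job is done, leaving 59/100.
After the old drone leaves the rate is 1/25 per hour; the remaining 59/100 takes 59/4 hours.
Total = 4 + 59/4 = 75/4 hours.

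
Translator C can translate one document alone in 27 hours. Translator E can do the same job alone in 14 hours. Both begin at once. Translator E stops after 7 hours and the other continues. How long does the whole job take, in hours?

27/2 hours

In the first 7 hours the combined rate is 41/378, so 41/54 of the job is done, leaving 13/54.
After Translator E leaves the rate is 1/27 per hour; the remaining 13/54 takes 13/2 hours.
Total = 7 + 13/2 = 27/2 hours.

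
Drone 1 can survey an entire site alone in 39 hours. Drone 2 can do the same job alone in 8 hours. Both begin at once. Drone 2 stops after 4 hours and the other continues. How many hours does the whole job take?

39/2 hours

In the first 4 hours the combined rate is 47/312, so 47/78 of the job is done, leaving 31/78.
After drone 2 leaves the rate is 1/39 per hour; the remaining 31/78 takes 31/2 hours.
Total = 4 + 31/2 = 39/2 hours.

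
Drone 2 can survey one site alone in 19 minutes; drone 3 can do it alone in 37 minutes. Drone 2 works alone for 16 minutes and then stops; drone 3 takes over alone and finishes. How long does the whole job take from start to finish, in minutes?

In 16 minutes drone 2 does 16/19 of the job, leaving 3/19.
Drone 3 works at 1/37 per minute, so finishing takes 3/19 ÷ 1/37 = 111/19 minutes.
Total time = 16 + 111/19 = 415/19 minutes.

415/19 minutes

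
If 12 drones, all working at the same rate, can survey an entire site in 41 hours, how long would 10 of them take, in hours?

Total work is 12·41 = 492 drone-hours.
With 10 drones: 492/10 = 246/5 hours.

246/5 hours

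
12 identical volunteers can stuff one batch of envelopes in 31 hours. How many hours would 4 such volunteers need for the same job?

Total work is 12·31 = 372 volunteer-hours.
With 4 volunteers: 372/4 = 93 hours.

93 hours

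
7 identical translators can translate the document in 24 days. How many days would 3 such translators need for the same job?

Total work is 7·24 = 168 translator-days.
With 3 translators: 168/3 = 56 days.

56 days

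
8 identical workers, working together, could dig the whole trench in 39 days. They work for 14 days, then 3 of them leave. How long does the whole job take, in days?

One worker does 1/312 of the job per day.
After 14 days with 8 workers, 14/39 is done (25/39 left).
With 5 workers the rate is 5/312, so the rest takes 25/39 ÷ 5/312 = 40 days.
Total = 14 + 40 = 54 days.

54 days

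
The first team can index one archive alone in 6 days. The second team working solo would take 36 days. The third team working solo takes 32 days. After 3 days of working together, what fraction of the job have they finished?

Combined rate: 1/6 + 1/36 + 1/32 = (48 + 8 + 9)/288 = 65/288 per day.
In 3 days they complete 3·65/288 = 65/96 of the job.

65/96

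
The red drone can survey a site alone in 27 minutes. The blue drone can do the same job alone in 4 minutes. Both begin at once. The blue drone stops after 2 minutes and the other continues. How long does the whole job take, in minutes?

In the first 2 minutes the combined rate is 31/108, so 31/54 of the job is done, leaving 23/54.
After the blue drone leaves the rate is 1/27 per minute; the remaining 23/54 takes 23/2 minutes.
Total = 2 + 23/2 = 27/2 minutes.

27/2 minutes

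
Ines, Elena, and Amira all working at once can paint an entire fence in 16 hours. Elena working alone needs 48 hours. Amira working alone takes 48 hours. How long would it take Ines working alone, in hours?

Combined rate is 1/16 per hour.
Known contribution: 1/48 + 1/48 = (1 + 1)/48 = 2/48 = 1/24 per hour.
So Ines's rate is 1/16 − 1/24 = 1/48, meaning 48 hours alone.

48 hours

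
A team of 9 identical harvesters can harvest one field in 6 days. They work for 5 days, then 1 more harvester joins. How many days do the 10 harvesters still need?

One harvester does 1/54 of the job per day.
After 5 days with 9 harvesters, 5/6 is done (1/6 left).
With 10 harvesters the rate is 10/54 = 5/27, so the rest takes 1/6 ÷ 5/27 = 9/10 days.

9/10 days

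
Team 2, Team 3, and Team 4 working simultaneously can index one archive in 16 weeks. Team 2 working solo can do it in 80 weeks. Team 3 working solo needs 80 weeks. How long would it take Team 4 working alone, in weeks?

Combined rate is 1/16 per week.
Known contribution: 1/80 + 1/80 = (1 + 1)/80 = 2/80 = 1/40 per week.
So Team 4's rate is 1/16 − 1/40 = 3/80, meaning 80/3 weeks alone.

80/3 weeks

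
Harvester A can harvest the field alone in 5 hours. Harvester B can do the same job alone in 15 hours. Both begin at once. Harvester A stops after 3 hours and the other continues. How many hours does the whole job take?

6 hours

In the first 3 hours the combined rate is 4/15, so 4/5 of the job is done, leaving 1/5.
After harvester A leaves the rate is 1/15 per hour; the remaining 1/5 takes 3 hours.
Total = 3 + 3 = 6 hours.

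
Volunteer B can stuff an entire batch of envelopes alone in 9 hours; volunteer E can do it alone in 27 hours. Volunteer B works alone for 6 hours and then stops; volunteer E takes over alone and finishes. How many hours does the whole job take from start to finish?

In 6 hours volunteer B does 6/9 = 2/3 of the job, leaving 1/3.
Volunteer E works at 1/27 per hour, so finishing takes 1/3 ÷ 1/27 = 9 hours.
Total time = 6 + 9 = 15 hours.

15 hours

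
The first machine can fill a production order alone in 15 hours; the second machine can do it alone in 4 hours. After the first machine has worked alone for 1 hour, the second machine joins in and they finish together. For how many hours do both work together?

In 1 hour the first machine does 1/15 of the job, leaving 14/15.
The first machine and the second machine together work at 19/60 per hour, so finishing takes 14/15 ÷ 19/60 = 56/19 hours.

56/19 hours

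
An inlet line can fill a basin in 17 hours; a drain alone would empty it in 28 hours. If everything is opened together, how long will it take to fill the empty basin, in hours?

Net rate = 1/17 − 1/28 = (28 − 17)/476 = 11/476 per hour.
Filling time = 1 ÷ (11/476) = 476/11 hours.

476/11 hours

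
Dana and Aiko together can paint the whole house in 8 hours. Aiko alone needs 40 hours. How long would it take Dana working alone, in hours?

Combined rate is 1/8 per hour.
Known contribution: 1/40 per hour.
So Dana's rate is 1/8 − 1/40 = 1/10, meaning 10 hours alone.

10 hours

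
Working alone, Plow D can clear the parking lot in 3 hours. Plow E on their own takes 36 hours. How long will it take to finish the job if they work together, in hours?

With two workers the combined time is the product over the sum: 3·36/(3+36) = 108/39 = 36/13 hours.

36/13 hours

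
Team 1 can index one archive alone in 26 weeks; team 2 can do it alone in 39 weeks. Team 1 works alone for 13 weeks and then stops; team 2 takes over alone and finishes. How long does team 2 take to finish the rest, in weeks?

In 13 weeks team 1 does 13/26 = 1/2 of the job, leaving 1/2.
Team 2 works at 1/39 per week, so finishing takes 1/2 ÷ 1/39 = 39/2 weeks.

39/2 weeks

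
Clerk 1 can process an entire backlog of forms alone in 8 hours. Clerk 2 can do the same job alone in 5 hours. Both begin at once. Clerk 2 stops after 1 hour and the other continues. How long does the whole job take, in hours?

32/5 hours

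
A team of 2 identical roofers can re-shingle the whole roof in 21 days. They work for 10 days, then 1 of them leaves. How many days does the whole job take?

One roofer does 1/42 of the job per day.
After 10 days with 2 roofers, 10/21 is done (11/21 left).
With 1 roofer the rate is 1/42, so the rest takes 11/21 ÷ 1/42 = 22 days.
Total = 10 + 22 = 32 days.

32 days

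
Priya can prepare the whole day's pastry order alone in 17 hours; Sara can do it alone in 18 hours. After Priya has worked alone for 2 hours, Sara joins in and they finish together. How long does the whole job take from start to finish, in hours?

68/7 hours

In 2 hours Priya does 2/17 of the job, leaving 15/17.
Priya and Sara together work at 35/306 per hour, so finishing takes 15/17 ÷ 35/306 = 54/7 hours.
Total time = 2 + 54/7 = 68/7 hours.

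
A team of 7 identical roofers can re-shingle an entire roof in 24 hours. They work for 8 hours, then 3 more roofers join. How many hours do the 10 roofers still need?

56/5 hours

One roofer does 1/168 of the job per hour.
After 8 hours with 7 roofers, 1/3 is done (2/3 left).
With 10 roofers the rate is 10/168 = 5/84, so the rest takes 2/3 ÷ 5/84 = 56/5 hours.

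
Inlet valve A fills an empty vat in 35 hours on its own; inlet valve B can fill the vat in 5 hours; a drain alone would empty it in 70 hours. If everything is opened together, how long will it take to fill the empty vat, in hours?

Net rate = 1/35 + 1/5 − 1/70 = (2 + 14 − 1)/70 = 15/70 = 3/14 per hour.
Filling time = 1 ÷ (3/14) = 14/3 hours.

14/3 hours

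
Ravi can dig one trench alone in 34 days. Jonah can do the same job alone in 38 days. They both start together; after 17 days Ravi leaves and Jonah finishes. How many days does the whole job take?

19 days

In the first 17 days the combined rate is 18/323, so 18/19 of the job is done, leaving 1/19.
After Ravi leaves the rate is 1/38 per day; the remaining 1/19 takes 2 days.
Total = 17 + 2 = 19 days.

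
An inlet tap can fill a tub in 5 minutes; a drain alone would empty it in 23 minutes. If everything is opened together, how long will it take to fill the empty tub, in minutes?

Net rate = 1/5 − 1/23 = (23 − 5)/115 = 18/115 per minute.
Filling time = 1 ÷ (18/115) = 115/18 minutes.

115/18 minutes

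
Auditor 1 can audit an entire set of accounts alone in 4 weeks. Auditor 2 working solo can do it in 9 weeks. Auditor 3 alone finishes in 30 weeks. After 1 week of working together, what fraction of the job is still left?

109/180

Combined rate: 1/4 + 1/9 + 1/30 = (45 + 20 + 6)/180 = 71/180 per week.
In 1 week they complete 1·71/180 = 71/180 of the job.
So 109/180 remains.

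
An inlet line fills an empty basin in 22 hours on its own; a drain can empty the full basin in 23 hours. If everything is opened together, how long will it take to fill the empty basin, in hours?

Net rate = 1/22 − 1/23 = (23 − 22)/506 = 1/506 per hour.
Filling time = 1 ÷ (1/506) = 506 hours.

506 hours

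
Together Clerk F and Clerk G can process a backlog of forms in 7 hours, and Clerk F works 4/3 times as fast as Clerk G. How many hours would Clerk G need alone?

49/3 hours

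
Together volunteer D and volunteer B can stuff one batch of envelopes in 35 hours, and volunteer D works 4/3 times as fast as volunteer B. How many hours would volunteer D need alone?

245/4 hours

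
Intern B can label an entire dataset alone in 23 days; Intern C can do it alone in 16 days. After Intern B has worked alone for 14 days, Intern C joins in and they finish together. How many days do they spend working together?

48/13 days

In 14 days Intern B does 14/23 of the job, leaving 9/23.
Intern B and Intern C together work at 39/368 per day, so finishing takes 9/23 ÷ 39/368 = 48/13 days.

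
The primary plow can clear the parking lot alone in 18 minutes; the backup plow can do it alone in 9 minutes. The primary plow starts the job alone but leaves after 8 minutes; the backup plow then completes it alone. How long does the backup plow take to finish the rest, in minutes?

In 8 minutes the primary plow does 8/18 = 4/9 of the job, leaving 5/9.
The backup plow works at 1/9 per minute, so finishing takes 5/9 ÷ 1/9 = 5 minutes.

5 minutes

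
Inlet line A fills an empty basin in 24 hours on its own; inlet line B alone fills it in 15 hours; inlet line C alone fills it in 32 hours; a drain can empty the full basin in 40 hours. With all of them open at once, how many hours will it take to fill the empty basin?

96/11 hours

Net rate = 1/24 + 1/15 + 1/32 − 1/40 = (20 + 32 + 15 − 12)/480 = 55/480 = 11/96 per hour.
Filling time = 1 ÷ (11/96) = 96/11 hours.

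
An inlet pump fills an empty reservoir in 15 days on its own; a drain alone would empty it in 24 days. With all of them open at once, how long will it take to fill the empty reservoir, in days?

40 days

Net rate = 1/15 − 1/24 = (8 − 5)/120 = 3/120 = 1/40 per day.
Filling time = 1 ÷ (1/40) = 40 days.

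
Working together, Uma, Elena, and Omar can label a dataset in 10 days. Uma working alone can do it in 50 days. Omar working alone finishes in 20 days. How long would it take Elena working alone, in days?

Combined rate is 1/10 per day.
Known contribution: 1/50 + 1/20 = (2 + 5)/100 = 7/100 per day.
So Elena's rate is 1/10 − 7/100 = 3/100, meaning 100/3 days alone.

100/3 days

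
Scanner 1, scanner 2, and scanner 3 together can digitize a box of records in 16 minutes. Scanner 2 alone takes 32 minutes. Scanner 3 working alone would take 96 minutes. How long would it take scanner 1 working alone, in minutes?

48 minutes

Combined rate is 1/16 per minute.
Known contribution: 1/32 + 1/96 = (3 + 1)/96 = 4/96 = 1/24 per minute.
So scanner 1's rate is 1/16 − 1/24 = 1/48, meaning 48 minutes alone.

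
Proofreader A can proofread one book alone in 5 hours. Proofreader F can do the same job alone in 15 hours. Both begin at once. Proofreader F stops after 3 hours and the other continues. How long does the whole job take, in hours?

4 hours

In the first 3 hours the combined rate is 4/15, so 4/5 of the job is done, leaving 1/5.
After proofreader F leaves the rate is 1/5 per hour; the remaining 1/5 takes 1 hour.
Total = 3 + 1 = 4 hours.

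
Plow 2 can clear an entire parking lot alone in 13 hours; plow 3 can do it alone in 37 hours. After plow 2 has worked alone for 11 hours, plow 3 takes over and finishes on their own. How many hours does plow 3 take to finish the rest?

74/13 hours

In 11 hours plow 2 does 11/13 of the job, leaving 2/13.
Plow 3 works at 1/37 per hour, so finishing takes 2/13 ÷ 1/37 = 74/13 hours.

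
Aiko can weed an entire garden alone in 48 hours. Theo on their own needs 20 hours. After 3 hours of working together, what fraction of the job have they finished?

Combined rate: 1/48 + 1/20 = (5 + 12)/240 = 17/240 per hour.
In 3 hours they complete 3·17/240 = 17/80 of the job.

17/80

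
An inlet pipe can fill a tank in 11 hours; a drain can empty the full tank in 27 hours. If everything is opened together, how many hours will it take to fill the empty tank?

Net rate = 1/11 − 1/27 = (27 − 11)/297 = 16/297 per hour.
Filling time = 1 ÷ (16/297) = 297/16 hours.

297/16 hours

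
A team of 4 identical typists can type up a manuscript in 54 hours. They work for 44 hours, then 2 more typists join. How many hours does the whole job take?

One typist does 1/216 of the job per hour.
After 44 hours with 4 typists, 22/27 is done (5/27 left).
With 6 typists the rate is 6/216 = 1/36, so the rest takes 5/27 ÷ 1/36 = 20/3 hours.
Total = 44 + 20/3 = 152/3 hours.

152/3 hours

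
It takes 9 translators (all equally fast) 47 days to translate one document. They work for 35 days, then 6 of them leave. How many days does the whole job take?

71 days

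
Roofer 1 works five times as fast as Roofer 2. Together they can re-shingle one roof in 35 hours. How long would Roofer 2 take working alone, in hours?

Let Roofer 2's rate be r; then Roofer 1's rate is 5r, so together (5 + 1)r = 6r = 1/35.
Thus r = 1/210 per hour.
Roofer 2 alone: 210 hours; Roofer 1 alone: 42 hours.

210 hours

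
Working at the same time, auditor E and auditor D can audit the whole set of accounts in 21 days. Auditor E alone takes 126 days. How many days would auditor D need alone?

126/5 days

Combined rate is 1/21 per day.
Known contribution: 1/126 per day.
So auditor D's rate is 1/21 − 1/126 = 5/126, meaning 126/5 days alone.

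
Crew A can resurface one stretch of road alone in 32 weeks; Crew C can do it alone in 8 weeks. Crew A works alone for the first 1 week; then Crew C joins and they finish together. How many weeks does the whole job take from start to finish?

In 1 week Crew A does 1/32 of the job, leaving 31/32.
Crew A and Crew C together work at 5/32 per week, so finishing takes 31/32 ÷ 5/32 = 31/5 weeks.
Total time = 1 + 31/5 = 36/5 weeks.

36/5 weeks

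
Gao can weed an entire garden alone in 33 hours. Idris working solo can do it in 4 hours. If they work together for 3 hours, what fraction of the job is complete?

37/44

Combined rate: 1/33 + 1/4 = (4 + 33)/132 = 37/132 per hour.
In 3 hours they complete 3·37/132 = 37/44 of the job.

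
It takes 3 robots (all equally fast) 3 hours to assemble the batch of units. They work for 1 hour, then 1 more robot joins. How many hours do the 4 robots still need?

3/2 hours

One robot does 1/9 of the job per hour.
After 1 hour with 3 robots, 1/3 is done (2/3 left).
With 4 robots the rate is 4/9, so the rest takes 2/3 ÷ 4/9 = 3/2 hours.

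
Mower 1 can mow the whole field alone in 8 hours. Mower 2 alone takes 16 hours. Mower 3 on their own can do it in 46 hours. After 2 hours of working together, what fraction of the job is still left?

Combined rate: 1/8 + 1/16 + 1/46 = (46 + 23 + 8)/368 = 77/368 per hour.
In 2 hours they complete 2·77/368 = 77/184 of the job.
So 107/184 remains.

107/184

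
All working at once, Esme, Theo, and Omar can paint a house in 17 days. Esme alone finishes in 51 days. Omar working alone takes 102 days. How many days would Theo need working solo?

34 days

Combined rate is 1/17 per day.
Known contribution: 1/51 + 1/102 = (2 + 1)/102 = 3/102 = 1/34 per day.
So Theo's rate is 1/17 − 1/34 = 1/34, meaning 34 days alone.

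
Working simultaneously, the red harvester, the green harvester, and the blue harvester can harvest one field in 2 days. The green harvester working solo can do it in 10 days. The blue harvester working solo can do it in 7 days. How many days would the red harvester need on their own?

35/9 days

Combined rate is 1/2 per day.
Known contribution: 1/10 + 1/7 = (7 + 10)/70 = 17/70 per day.
So the red harvester's rate is 1/2 − 17/70 = 9/35, meaning 35/9 days alone.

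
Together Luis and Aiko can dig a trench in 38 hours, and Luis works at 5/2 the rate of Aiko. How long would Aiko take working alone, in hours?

Let Aiko's rate be r; then Luis's rate is (5/2)r, so together (5/2 + 1)r = (7/2)r = 1/38.
Thus r = 1/133 per hour.
Aiko alone: 133 hours; Luis alone: 266/5 hours.

133 hours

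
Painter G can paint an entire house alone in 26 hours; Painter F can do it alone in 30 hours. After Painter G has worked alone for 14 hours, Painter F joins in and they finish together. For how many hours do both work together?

45/7 hours

In 14 hours Painter G does 14/26 = 7/13 of the job, leaving 6/13.
Painter G and Painter F together work at 14/195 per hour, so finishing takes 6/13 ÷ 14/195 = 45/7 hours.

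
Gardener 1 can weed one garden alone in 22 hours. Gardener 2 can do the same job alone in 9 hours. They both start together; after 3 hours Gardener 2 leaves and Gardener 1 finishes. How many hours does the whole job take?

In the first 3 hours the combined rate is 31/198, so 31/66 of the job is done, leaving 35/66.
After Gardener 2 leaves the rate is 1/22 per hour; the remaining 35/66 takes 35/3 hours.
Total = 3 + 35/3 = 44/3 hours.

44/3 hours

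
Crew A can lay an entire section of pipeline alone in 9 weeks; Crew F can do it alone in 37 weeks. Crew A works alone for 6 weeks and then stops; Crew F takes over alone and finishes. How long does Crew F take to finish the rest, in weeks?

37/3 weeks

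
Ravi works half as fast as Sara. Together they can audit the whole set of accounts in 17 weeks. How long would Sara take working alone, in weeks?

51/2 weeks

Let Sara's rate be r; then Ravi's rate is (1/2)r, so together (1/2 + 1)r = (3/2)r = 1/17.
Thus r = 2/51 per week.
Sara alone: 51/2 weeks; Ravi alone: 51 weeks.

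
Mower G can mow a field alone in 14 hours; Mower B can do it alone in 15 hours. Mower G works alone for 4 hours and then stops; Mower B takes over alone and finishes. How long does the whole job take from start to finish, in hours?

103/7 hours

In 4 hours Mower G does 4/14 = 2/7 of the job, leaving 5/7.
Mower B works at 1/15 per hour, so finishing takes 5/7 ÷ 1/15 = 75/7 hours.
Total time = 4 + 75/7 = 103/7 hours.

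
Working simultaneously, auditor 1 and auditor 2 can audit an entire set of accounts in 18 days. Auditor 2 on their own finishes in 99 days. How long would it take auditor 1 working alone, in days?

Combined rate is 1/18 per day.
Known contribution: 1/99 per day.
So auditor 1's rate is 1/18 − 1/99 = 1/22, meaning 22 days alone.

22 days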